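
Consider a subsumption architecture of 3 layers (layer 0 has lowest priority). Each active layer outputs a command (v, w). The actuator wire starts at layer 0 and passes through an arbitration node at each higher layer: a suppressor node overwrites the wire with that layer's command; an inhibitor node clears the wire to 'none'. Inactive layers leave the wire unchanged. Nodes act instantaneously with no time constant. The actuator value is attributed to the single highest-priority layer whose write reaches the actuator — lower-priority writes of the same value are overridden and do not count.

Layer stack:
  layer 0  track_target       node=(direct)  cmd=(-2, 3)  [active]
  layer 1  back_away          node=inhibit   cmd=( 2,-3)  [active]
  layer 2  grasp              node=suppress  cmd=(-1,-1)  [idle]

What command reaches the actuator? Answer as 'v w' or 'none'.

L0 track_target: active, feeds wire = (-2, 3)
L1 back_away: active, inhibitor → wire = none
L2 grasp: idle → wire stays none
actuator = none

none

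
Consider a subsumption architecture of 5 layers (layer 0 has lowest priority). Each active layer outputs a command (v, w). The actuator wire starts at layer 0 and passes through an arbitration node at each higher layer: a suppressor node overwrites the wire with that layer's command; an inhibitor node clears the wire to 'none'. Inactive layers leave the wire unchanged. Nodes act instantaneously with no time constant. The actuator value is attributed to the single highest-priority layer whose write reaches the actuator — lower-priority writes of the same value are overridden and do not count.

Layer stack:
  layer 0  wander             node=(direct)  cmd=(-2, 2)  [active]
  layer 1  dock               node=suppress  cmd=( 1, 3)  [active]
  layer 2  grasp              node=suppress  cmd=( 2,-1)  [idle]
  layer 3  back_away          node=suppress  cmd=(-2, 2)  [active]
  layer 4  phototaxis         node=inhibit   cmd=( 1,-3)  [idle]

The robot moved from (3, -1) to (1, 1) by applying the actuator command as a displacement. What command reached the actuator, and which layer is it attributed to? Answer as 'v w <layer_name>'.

-2 2 back_away

displacement = (1, 1) − (3, -1) = (-2, 2)
L0 wander: active, feeds wire = (-2, 2)
L1 dock: active, suppressor → wire = (1, 3)
L2 grasp: idle → wire stays (1, 3)
L3 back_away: active, suppressor → wire = (-2, 2)
L4 phototaxis: idle → wire stays (-2, 2)
actuator = (-2, 2) — from layer 3 (back_away)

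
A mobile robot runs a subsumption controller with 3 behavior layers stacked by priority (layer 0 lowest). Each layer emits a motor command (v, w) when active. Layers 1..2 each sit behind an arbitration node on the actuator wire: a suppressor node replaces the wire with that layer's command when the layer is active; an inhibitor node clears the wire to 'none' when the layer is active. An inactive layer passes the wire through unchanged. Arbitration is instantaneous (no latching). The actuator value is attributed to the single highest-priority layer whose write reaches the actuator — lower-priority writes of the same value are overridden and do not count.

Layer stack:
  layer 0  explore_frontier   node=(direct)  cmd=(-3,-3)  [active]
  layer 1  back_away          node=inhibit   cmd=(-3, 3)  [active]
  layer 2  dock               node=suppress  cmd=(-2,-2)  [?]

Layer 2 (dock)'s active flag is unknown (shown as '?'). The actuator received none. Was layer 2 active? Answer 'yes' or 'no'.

If layer 2 is active=yes:
  actuator would be (-2, -2)
If layer 2 is active=no:
  actuator would be none
Observed none, so layer 2 was idle.

no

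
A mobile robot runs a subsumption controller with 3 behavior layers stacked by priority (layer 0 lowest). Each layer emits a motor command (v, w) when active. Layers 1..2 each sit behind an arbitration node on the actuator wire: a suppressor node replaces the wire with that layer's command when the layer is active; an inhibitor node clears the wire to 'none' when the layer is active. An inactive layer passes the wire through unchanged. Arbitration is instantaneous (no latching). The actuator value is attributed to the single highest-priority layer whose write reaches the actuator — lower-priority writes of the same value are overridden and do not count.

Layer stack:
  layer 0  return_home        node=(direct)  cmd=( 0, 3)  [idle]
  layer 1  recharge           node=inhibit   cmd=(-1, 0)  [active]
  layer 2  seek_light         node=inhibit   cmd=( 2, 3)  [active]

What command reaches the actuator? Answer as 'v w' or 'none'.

layer 0 (return_home) idle — none
layer 1 (recharge) active — inhibits: none
layer 2 (seek_light) active — inhibits: none
→ actuator none

none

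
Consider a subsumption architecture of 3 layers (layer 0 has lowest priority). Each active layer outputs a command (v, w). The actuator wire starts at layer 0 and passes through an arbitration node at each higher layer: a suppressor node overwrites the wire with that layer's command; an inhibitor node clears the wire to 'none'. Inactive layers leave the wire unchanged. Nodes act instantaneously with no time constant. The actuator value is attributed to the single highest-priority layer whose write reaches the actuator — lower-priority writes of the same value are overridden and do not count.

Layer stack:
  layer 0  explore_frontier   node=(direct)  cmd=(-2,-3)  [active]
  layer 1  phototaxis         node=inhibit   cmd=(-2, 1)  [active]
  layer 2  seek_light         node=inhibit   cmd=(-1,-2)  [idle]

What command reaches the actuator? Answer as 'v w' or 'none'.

L0 explore_frontier: active, feeds wire = (-2, -3)
L1 phototaxis: active, inhibitor → wire = none
L2 seek_light: idle → wire stays none
actuator = none

none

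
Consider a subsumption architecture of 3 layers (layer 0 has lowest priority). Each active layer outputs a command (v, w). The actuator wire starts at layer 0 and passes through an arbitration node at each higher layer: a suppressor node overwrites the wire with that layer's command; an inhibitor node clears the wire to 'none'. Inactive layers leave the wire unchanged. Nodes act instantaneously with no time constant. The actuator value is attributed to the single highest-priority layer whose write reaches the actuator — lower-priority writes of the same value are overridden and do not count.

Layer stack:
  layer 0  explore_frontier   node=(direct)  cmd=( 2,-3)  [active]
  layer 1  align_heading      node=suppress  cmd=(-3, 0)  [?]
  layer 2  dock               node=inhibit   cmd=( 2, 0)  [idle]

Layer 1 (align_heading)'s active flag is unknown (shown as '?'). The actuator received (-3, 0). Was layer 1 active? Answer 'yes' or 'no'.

If layer 1 is active=yes:
  actuator would be (-3, 0)
If layer 1 is active=no:
  actuator would be (2, -3)
Observed (-3, 0), so layer 1 was active.

yes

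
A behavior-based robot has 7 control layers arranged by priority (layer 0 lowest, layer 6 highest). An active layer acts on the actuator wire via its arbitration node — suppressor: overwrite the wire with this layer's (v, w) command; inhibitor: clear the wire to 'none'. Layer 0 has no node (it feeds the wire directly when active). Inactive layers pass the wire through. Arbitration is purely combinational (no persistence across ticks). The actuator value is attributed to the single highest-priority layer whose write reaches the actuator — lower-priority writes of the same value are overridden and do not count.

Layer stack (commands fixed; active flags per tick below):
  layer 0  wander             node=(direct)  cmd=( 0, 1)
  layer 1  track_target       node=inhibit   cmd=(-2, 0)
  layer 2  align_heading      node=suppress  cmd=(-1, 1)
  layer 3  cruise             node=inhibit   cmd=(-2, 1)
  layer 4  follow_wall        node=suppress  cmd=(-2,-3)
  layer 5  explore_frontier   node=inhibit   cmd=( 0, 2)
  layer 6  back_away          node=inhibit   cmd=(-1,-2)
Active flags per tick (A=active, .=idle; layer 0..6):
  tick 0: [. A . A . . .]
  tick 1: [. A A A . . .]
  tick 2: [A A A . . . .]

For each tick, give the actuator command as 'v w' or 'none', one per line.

none
none
-1 1

tick 0:
  L0 wander: idle → wire = none
  L1 track_target: active, inhibitor → wire = none
  L2 align_heading: idle → wire stays none
  L3 cruise: active, inhibitor → wire = none
  L4 follow_wall: idle → wire stays none
  L5 explore_frontier: idle → wire stays none
  L6 back_away: idle → wire stays none
  actuator = none
tick 1:
  L0 wander: idle → wire = none
  L1 track_target: active, inhibitor → wire = none
  L2 align_heading: active, suppressor → wire = (-1, 1)
  L3 cruise: active, inhibitor → wire = none
  L4 follow_wall: idle → wire stays none
  L5 explore_frontier: idle → wire stays none
  L6 back_away: idle → wire stays none
  actuator = none
tick 2:
  L0 wander: active, feeds wire = (0, 1)
  L1 track_target: active, inhibitor → wire = none
  L2 align_heading: active, suppressor → wire = (-1, 1)
  L3 cruise: idle → wire stays (-1, 1)
  L4 follow_wall: idle → wire stays (-1, 1)
  L5 explore_frontier: idle → wire stays (-1, 1)
  L6 back_away: idle → wire stays (-1, 1)
  actuator = (-1, 1)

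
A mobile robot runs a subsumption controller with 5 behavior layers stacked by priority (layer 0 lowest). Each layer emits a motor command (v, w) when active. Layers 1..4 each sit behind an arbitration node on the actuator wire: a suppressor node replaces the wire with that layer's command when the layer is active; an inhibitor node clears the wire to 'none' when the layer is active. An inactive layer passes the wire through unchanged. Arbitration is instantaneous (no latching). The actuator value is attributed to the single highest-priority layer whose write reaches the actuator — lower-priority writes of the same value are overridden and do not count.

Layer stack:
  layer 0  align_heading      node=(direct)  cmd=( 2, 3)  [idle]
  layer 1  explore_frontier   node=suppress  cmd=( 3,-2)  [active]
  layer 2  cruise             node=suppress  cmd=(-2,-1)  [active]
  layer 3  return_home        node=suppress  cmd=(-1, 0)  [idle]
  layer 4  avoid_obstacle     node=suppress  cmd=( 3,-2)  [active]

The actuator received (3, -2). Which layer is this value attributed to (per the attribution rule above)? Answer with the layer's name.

avoid_obstacle

[0] align_heading off; wire := none
[1] explore_frontier on (suppress); wire := (3, -2)
[2] cruise on (suppress); wire := (-2, -1)
[3] return_home off; pass (-2, -1)
[4] avoid_obstacle on (suppress); wire := (3, -2)
output (3, -2)
last writer: layer 4 = avoid_obstacle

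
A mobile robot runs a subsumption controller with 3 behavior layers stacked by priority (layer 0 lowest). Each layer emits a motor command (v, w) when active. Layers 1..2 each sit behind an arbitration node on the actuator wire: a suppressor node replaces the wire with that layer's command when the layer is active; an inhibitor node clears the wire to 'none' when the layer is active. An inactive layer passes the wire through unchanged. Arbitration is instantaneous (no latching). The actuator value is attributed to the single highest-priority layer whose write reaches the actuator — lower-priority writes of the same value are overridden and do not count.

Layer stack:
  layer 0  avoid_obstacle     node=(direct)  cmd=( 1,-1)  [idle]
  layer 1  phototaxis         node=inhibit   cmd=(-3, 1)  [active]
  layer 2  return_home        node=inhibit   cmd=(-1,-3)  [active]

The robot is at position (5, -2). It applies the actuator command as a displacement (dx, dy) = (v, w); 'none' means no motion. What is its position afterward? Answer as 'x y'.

L0 avoid_obstacle: idle → wire = none
L1 phototaxis: active, inhibitor → wire = none
L2 return_home: active, inhibitor → wire = none
actuator = none
position: (5, -2) + none = (5, -2)

5 -2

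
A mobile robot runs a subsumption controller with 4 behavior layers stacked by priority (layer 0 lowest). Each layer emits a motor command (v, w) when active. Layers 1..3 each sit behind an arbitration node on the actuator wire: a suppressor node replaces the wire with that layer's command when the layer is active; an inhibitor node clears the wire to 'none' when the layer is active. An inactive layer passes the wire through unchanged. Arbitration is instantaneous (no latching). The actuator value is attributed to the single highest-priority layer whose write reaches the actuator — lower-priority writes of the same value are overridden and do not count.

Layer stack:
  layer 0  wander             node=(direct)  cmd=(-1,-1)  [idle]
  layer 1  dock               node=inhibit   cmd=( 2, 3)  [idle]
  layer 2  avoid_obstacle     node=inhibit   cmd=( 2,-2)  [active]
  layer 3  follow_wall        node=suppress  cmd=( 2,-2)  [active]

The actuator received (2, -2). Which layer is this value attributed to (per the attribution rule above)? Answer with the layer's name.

follow_wall

layer 0 (wander) idle — none
layer 1 (dock) idle — unchanged: none
layer 2 (avoid_obstacle) active — inhibits: none
layer 3 (follow_wall) active — suppresses: (2, -2)
→ actuator (2, -2)
last writer: layer 3 = follow_wall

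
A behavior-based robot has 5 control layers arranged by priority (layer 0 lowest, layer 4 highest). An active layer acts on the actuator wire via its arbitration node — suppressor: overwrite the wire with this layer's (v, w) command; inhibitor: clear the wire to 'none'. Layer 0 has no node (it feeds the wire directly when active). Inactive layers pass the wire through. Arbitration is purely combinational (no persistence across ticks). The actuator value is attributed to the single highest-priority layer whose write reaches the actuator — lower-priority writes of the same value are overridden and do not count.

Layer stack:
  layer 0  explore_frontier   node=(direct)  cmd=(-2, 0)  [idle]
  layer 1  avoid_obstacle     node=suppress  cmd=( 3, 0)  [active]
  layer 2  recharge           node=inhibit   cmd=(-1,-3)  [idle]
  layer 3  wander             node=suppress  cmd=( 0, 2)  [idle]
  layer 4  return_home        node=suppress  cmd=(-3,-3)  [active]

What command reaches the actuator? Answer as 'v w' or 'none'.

-3 -3

[0] explore_frontier off; wire := none
[1] avoid_obstacle on (suppress); wire := (3, 0)
[2] recharge off; pass (3, 0)
[3] wander off; pass (3, 0)
[4] return_home on (suppress); wire := (-3, -3)
output (-3, -3)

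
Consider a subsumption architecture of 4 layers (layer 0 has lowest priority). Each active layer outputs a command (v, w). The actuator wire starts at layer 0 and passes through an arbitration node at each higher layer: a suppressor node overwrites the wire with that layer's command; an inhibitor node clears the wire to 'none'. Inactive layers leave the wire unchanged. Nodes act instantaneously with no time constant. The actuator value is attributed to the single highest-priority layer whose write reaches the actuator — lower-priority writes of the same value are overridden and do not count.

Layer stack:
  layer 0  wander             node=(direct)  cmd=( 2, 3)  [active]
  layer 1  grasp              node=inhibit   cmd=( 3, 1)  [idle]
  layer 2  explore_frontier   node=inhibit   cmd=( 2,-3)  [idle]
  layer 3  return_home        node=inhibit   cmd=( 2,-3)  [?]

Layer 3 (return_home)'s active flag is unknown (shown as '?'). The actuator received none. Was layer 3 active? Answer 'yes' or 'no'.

yes

If layer 3 is active=yes:
  actuator would be none
If layer 3 is active=no:
  actuator would be (2, 3)
Observed none, so layer 3 was active.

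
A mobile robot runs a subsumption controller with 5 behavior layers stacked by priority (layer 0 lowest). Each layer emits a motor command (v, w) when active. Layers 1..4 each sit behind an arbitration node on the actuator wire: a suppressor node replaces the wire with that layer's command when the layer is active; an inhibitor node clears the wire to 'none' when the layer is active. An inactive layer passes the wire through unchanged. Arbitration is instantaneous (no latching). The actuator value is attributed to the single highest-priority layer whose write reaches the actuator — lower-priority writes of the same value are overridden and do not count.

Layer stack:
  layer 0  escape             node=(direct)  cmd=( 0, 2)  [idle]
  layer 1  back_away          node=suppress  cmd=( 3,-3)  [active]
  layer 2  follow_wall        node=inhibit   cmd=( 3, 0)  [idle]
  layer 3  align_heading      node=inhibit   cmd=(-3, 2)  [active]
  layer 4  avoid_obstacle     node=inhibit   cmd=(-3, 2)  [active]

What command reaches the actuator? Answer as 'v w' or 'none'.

none

[0] escape off; wire := none
[1] back_away on (suppress); wire := (3, -3)
[2] follow_wall off; pass (3, -3)
[3] align_heading on (inhibit); wire := none
[4] avoid_obstacle on (inhibit); wire := none
output none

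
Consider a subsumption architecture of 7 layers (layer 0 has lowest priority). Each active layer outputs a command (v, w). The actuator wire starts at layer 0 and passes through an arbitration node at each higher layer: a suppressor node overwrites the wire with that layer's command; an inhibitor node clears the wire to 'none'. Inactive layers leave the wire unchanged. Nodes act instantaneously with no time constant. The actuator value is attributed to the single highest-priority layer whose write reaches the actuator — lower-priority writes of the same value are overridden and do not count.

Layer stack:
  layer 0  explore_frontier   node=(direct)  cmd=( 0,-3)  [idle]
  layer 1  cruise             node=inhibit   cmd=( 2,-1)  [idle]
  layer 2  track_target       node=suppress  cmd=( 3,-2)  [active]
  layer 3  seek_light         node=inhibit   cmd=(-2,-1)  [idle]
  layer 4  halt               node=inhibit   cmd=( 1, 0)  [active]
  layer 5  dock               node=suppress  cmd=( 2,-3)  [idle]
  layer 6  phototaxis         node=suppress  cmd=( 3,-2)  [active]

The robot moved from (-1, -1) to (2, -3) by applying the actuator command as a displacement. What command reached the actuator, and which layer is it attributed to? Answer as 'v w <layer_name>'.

3 -2 phototaxis

displacement = (2, -3) − (-1, -1) = (3, -2)
L0 explore_frontier: idle → wire = none
L1 cruise: idle → wire stays none
L2 track_target: active, suppressor → wire = (3, -2)
L3 seek_light: idle → wire stays (3, -2)
L4 halt: active, inhibitor → wire = none
L5 dock: idle → wire stays none
L6 phototaxis: active, suppressor → wire = (3, -2)
actuator = (3, -2) — from layer 6 (phototaxis)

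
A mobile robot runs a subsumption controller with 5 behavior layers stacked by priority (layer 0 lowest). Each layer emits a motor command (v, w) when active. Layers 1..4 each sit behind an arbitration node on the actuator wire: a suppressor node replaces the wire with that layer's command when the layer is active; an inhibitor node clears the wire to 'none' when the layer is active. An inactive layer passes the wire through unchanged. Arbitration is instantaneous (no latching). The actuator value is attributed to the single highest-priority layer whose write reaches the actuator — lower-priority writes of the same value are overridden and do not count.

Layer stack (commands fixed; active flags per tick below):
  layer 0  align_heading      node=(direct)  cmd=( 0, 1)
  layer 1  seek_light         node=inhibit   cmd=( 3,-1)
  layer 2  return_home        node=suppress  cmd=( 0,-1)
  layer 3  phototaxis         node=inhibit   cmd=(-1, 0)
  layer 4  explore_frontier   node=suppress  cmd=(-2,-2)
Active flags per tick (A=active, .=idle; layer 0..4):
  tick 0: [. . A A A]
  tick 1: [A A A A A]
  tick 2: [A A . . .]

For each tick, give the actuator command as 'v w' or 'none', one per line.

-2 -2
-2 -2
none

tick 0:
  [0] align_heading off; wire := none
  [1] seek_light off; pass none
  [2] return_home on (suppress); wire := (0, -1)
  [3] phototaxis on (inhibit); wire := none
  [4] explore_frontier on (suppress); wire := (-2, -2)
  output (-2, -2)
tick 1:
  [0] align_heading on; wire := (0, 1)
  [1] seek_light on (inhibit); wire := none
  [2] return_home on (suppress); wire := (0, -1)
  [3] phototaxis on (inhibit); wire := none
  [4] explore_frontier on (suppress); wire := (-2, -2)
  output (-2, -2)
tick 2:
  [0] align_heading on; wire := (0, 1)
  [1] seek_light on (inhibit); wire := none
  [2] return_home off; pass none
  [3] phototaxis off; pass none
  [4] explore_frontier off; pass none
  output none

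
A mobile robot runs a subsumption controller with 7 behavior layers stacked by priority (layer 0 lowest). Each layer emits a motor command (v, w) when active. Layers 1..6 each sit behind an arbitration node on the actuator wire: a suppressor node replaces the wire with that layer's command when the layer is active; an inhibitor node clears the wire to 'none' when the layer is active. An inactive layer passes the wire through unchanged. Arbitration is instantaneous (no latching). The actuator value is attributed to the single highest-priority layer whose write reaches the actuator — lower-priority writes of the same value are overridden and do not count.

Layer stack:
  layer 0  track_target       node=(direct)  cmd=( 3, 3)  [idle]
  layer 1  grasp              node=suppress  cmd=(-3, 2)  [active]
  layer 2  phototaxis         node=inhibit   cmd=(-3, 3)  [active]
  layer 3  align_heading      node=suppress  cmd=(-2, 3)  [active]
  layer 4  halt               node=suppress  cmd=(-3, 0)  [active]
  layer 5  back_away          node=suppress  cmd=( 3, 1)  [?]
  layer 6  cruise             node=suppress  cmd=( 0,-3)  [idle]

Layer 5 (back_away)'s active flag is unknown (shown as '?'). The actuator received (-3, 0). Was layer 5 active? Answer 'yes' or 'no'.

If layer 5 is active=yes:
  actuator would be (3, 1)
If layer 5 is active=no:
  actuator would be (-3, 0)
Observed (-3, 0), so layer 5 was idle.

no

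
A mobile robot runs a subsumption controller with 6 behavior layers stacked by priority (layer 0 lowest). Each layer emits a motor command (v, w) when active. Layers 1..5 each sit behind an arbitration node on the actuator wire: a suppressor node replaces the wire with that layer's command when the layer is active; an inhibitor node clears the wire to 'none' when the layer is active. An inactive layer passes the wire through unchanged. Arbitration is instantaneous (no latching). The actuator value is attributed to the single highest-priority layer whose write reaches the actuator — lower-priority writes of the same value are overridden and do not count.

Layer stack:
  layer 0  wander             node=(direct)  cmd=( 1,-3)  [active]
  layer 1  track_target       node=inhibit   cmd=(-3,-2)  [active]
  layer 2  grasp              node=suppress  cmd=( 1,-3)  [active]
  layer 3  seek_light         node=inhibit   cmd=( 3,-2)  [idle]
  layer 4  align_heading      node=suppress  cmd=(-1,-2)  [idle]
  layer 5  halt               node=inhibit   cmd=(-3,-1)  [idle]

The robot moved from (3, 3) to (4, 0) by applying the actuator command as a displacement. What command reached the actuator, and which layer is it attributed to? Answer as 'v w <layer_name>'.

1 -3 grasp

displacement = (4, 0) − (3, 3) = (1, -3)
layer 0 (wander) active — direct: (1, -3)
layer 1 (track_target) active — inhibits: none
layer 2 (grasp) active — suppresses: (1, -3)
layer 3 (seek_light) idle — unchanged: (1, -3)
layer 4 (align_heading) idle — unchanged: (1, -3)
layer 5 (halt) idle — unchanged: (1, -3)
→ actuator (1, -3) — from layer 2 (grasp)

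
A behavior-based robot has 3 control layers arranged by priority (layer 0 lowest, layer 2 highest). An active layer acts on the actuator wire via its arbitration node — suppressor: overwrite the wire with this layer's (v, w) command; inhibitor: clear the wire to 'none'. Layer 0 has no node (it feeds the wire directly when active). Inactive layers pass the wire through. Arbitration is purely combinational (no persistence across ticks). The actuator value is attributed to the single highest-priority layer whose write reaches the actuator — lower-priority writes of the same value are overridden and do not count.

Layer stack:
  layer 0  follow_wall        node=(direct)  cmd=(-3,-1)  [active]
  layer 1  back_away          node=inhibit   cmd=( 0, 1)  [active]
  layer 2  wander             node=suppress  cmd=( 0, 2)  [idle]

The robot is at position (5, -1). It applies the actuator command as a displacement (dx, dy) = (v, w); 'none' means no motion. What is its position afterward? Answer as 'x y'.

[0] follow_wall on; wire := (-3, -1)
[1] back_away on (inhibit); wire := none
[2] wander off; pass none
output none
position: (5, -1) + none = (5, -1)

5 -1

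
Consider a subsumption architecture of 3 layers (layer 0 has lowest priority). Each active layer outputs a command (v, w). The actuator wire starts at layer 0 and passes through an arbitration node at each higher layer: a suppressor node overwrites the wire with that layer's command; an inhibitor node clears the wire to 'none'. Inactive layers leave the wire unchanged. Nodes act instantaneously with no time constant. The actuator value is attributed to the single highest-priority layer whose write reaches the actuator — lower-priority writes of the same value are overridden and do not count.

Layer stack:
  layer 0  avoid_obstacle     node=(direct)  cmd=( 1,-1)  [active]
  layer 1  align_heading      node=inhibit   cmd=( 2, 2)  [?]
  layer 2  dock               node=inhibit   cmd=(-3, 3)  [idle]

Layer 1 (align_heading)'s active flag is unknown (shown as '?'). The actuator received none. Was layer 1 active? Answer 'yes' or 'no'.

If layer 1 is active=yes:
  actuator would be none
If layer 1 is active=no:
  actuator would be (1, -1)
Observed none, so layer 1 was active.

yes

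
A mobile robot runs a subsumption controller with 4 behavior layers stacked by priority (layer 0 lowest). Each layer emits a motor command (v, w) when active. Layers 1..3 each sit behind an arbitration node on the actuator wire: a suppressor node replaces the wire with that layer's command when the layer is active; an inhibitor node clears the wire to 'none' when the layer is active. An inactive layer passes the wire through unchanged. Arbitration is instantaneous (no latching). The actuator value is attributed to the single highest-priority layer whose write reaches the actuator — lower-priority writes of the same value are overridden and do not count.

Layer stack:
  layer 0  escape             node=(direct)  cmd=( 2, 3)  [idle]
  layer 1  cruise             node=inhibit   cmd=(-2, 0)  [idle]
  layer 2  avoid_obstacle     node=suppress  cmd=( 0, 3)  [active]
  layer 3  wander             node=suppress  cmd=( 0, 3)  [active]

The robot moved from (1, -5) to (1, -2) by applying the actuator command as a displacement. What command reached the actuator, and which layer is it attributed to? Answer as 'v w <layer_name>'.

displacement = (1, -2) − (1, -5) = (0, 3)
layer 0 (escape) idle — none
layer 1 (cruise) idle — unchanged: none
layer 2 (avoid_obstacle) active — suppresses: (0, 3)
layer 3 (wander) active — suppresses: (0, 3)
→ actuator (0, 3) — from layer 3 (wander)

0 3 wander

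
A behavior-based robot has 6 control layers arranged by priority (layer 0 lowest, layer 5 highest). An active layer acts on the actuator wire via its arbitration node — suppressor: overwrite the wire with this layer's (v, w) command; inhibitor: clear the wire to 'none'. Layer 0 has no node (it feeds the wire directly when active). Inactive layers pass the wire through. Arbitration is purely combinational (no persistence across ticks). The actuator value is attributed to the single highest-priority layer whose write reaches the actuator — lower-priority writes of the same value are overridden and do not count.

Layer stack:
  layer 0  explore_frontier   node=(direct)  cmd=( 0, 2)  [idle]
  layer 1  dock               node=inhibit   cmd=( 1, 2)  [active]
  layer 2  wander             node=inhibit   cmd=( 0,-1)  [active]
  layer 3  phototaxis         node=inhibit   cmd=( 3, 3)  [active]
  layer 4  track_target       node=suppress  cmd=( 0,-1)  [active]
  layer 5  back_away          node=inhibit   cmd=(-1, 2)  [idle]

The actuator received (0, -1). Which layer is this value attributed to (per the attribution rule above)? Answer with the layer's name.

L0 explore_frontier: idle → wire = none
L1 dock: active, inhibitor → wire = none
L2 wander: active, inhibitor → wire = none
L3 phototaxis: active, inhibitor → wire = none
L4 track_target: active, suppressor → wire = (0, -1)
L5 back_away: idle → wire stays (0, -1)
actuator = (0, -1)
last writer: layer 4 = track_target

track_target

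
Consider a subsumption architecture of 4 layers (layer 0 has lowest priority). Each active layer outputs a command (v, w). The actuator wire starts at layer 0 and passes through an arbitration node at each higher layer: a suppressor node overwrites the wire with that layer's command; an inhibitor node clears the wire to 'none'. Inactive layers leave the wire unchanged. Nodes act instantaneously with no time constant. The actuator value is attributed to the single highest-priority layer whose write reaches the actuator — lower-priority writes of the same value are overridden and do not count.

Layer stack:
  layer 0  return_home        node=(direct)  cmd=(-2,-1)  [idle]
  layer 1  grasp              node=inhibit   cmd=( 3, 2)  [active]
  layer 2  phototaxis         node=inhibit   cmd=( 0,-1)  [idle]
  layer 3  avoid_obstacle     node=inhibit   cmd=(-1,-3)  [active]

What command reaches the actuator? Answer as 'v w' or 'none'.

L0 return_home: idle → wire = none
L1 grasp: active, inhibitor → wire = none
L2 phototaxis: idle → wire stays none
L3 avoid_obstacle: active, inhibitor → wire = none
actuator = none

none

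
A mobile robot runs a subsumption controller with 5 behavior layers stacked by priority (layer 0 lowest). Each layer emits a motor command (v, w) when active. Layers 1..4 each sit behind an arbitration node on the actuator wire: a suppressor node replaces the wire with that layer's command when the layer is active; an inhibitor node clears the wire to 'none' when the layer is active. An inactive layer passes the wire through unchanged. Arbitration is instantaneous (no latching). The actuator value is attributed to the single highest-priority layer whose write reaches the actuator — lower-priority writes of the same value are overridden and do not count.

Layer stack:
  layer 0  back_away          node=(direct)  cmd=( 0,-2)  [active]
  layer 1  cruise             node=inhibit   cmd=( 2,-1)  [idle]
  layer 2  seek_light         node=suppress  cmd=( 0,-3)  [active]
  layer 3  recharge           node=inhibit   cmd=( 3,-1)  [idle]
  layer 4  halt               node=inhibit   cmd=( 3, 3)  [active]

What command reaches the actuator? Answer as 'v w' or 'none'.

none

[0] back_away on; wire := (0, -2)
[1] cruise off; pass (0, -2)
[2] seek_light on (suppress); wire := (0, -3)
[3] recharge off; pass (0, -3)
[4] halt on (inhibit); wire := none
output none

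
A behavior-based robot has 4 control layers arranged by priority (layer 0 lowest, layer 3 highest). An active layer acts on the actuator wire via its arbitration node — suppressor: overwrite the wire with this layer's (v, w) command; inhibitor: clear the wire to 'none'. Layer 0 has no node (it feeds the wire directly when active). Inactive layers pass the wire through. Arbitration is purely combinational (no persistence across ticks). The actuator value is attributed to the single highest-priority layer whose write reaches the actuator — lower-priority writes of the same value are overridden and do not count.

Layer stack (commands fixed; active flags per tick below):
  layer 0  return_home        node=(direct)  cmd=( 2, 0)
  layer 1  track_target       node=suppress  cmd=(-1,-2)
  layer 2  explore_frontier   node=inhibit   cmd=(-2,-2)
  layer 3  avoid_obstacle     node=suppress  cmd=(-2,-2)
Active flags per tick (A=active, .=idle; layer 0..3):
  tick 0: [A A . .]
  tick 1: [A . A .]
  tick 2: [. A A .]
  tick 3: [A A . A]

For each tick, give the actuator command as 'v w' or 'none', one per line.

tick 0:
  [0] return_home on; wire := (2, 0)
  [1] track_target on (suppress); wire := (-1, -2)
  [2] explore_frontier off; pass (-1, -2)
  [3] avoid_obstacle off; pass (-1, -2)
  output (-1, -2)
tick 1:
  [0] return_home on; wire := (2, 0)
  [1] track_target off; pass (2, 0)
  [2] explore_frontier on (inhibit); wire := none
  [3] avoid_obstacle off; pass none
  output none
tick 2:
  [0] return_home off; wire := none
  [1] track_target on (suppress); wire := (-1, -2)
  [2] explore_frontier on (inhibit); wire := none
  [3] avoid_obstacle off; pass none
  output none
tick 3:
  [0] return_home on; wire := (2, 0)
  [1] track_target on (suppress); wire := (-1, -2)
  [2] explore_frontier off; pass (-1, -2)
  [3] avoid_obstacle on (suppress); wire := (-2, -2)
  output (-2, -2)

-1 -2
none
none
-2 -2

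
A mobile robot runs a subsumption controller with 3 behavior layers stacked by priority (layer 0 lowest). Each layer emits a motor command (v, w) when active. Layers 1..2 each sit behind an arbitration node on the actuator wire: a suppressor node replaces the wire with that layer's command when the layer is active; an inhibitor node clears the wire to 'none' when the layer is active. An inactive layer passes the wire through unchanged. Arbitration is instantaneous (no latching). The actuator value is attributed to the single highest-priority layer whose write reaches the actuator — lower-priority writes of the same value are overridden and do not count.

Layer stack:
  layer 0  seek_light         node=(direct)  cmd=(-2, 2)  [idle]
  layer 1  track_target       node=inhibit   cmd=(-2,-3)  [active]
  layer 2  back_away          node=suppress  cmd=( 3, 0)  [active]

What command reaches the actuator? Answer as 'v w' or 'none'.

layer 0 (seek_light) idle — none
layer 1 (track_target) active — inhibits: none
layer 2 (back_away) active — suppresses: (3, 0)
→ actuator (3, 0)

3 0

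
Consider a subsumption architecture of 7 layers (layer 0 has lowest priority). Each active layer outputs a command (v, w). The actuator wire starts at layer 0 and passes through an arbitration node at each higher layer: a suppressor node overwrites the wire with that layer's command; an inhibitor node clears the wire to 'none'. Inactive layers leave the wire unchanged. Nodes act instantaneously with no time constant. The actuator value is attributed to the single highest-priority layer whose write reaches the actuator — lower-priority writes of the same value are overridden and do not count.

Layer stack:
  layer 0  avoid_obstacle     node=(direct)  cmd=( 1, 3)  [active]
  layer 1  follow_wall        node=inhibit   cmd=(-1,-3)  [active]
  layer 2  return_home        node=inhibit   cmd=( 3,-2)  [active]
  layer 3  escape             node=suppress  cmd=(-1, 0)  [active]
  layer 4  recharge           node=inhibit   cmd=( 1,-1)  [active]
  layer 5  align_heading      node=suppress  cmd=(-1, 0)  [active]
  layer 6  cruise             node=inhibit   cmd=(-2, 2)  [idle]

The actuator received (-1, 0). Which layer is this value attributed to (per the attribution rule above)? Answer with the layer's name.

[0] avoid_obstacle on; wire := (1, 3)
[1] follow_wall on (inhibit); wire := none
[2] return_home on (inhibit); wire := none
[3] escape on (suppress); wire := (-1, 0)
[4] recharge on (inhibit); wire := none
[5] align_heading on (suppress); wire := (-1, 0)
[6] cruise off; pass (-1, 0)
output (-1, 0)
last writer: layer 5 = align_heading

align_heading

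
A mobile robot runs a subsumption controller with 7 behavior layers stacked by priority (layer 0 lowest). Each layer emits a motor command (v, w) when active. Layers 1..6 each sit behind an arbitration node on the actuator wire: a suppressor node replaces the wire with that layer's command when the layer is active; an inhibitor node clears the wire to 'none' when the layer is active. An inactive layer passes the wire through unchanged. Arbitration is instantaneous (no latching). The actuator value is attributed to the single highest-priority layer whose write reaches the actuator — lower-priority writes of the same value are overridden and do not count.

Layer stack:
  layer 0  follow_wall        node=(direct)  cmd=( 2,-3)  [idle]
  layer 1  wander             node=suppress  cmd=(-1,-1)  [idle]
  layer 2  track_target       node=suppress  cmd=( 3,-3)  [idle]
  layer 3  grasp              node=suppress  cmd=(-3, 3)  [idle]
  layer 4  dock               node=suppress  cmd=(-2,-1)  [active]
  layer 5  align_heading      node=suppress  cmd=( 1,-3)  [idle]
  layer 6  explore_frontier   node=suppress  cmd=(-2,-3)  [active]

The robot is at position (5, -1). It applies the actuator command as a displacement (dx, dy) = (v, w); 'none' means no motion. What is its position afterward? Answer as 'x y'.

3 -4

[0] follow_wall off; wire := none
[1] wander off; pass none
[2] track_target off; pass none
[3] grasp off; pass none
[4] dock on (suppress); wire := (-2, -1)
[5] align_heading off; pass (-2, -1)
[6] explore_frontier on (suppress); wire := (-2, -3)
output (-2, -3)
position: (5, -1) + (-2, -3) = (3, -4)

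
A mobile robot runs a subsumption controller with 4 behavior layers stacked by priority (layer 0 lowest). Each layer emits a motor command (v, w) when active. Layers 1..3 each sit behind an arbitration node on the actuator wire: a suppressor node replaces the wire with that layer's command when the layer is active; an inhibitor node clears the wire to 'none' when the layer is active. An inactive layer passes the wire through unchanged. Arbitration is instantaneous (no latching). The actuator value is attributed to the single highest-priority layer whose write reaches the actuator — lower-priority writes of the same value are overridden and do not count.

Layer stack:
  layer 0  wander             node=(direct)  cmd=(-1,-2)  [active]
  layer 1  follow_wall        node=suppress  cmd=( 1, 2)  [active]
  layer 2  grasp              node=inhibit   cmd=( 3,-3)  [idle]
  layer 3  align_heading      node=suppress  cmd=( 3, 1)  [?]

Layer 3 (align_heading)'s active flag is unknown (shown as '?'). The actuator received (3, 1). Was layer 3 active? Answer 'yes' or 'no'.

If layer 3 is active=yes:
  actuator would be (3, 1)
If layer 3 is active=no:
  actuator would be (1, 2)
Observed (3, 1), so layer 3 was active.

yes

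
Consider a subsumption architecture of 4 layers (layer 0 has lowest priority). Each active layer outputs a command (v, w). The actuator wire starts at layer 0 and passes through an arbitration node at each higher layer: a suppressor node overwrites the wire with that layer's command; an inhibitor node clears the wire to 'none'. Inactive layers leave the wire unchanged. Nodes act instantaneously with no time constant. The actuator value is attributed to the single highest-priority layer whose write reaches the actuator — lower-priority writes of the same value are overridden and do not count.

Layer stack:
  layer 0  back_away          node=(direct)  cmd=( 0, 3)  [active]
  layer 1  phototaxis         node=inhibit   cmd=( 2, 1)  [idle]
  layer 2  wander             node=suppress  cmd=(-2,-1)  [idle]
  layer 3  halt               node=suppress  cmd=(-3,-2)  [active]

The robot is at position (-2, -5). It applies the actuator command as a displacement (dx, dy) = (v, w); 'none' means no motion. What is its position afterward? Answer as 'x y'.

-5 -7

[0] back_away on; wire := (0, 3)
[1] phototaxis off; pass (0, 3)
[2] wander off; pass (0, 3)
[3] halt on (suppress); wire := (-3, -2)
output (-3, -2)
position: (-2, -5) + (-3, -2) = (-5, -7)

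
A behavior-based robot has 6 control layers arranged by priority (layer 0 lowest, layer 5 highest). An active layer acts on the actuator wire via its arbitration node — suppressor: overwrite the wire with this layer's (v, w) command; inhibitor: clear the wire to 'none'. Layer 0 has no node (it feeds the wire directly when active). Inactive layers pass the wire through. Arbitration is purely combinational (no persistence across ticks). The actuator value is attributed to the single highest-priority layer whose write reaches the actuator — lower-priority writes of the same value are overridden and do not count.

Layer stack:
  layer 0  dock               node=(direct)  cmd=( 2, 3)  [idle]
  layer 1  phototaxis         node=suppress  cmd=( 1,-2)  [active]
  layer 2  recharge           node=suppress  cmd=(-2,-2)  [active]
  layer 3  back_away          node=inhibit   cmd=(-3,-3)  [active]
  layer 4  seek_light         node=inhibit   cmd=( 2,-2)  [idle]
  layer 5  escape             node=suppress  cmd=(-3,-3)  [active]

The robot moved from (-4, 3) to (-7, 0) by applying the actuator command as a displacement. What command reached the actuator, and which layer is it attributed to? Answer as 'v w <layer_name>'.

-3 -3 escape

displacement = (-7, 0) − (-4, 3) = (-3, -3)
L0 dock: idle → wire = none
L1 phototaxis: active, suppressor → wire = (1, -2)
L2 recharge: active, suppressor → wire = (-2, -2)
L3 back_away: active, inhibitor → wire = none
L4 seek_light: idle → wire stays none
L5 escape: active, suppressor → wire = (-3, -3)
actuator = (-3, -3) — from layer 5 (escape)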